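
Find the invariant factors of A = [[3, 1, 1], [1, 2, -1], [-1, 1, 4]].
(x - 3)^3

The Jordan structure of A has elementary divisors (x - 3)^3. Arranging the block sizes at each eigenvalue in decreasing order and taking row products gives the invariant factors.

Invariant factors (smallest first, each dividing the next): (x - 3)^3.

Check: the last factor (x - 3)^3 is the minimal polynomial, and the product (x - 3)^3 is the characteristic polynomial.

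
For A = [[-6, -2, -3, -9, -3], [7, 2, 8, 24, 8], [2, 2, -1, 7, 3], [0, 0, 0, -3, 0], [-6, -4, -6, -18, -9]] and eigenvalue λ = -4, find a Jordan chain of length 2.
We seek v_1 ∈ ker((A + 4I)^2) \ ker(A + 4I), then set v_{i+1} = (A + 4I) v_i.

One such chain is v_1 = [[-1, 3, 0, 0, -2]]^T, v_2 = [[2, -5, -2, 0, 4]]^T. Check: (A + 4I) v_2 = [[0, 0, 0, 0, 0]]^T = 0.

v_1 = [[-1, 3, 0, 0, -2]]^T, v_2 = [[2, -5, -2, 0, 4]]^T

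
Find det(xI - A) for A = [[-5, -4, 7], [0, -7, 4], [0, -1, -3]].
xI - A = [[x + 5, 4, -7], [0, x + 7, -4], [0, 1, x + 3]].

Expanding det(xI - A) along the first row:
det(xI - A) = + (x + 5)·det([[x + 7, -4], [1, x + 3]]) - (4)·det([[0, -4], [0, x + 3]]) + (-7)·det([[0, x + 7], [0, 1]]).

Evaluating gives χ_A(x) = x^3 + 15x^2 + 75x + 125 = (x + 5)^3.

χ_A(x) = (x + 5)^3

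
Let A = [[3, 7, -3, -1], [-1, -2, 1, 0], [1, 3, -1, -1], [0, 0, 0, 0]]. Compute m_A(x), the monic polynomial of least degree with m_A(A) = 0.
The characteristic polynomial factors as x^4. The minimal polynomial is ∏(x - λ)^{k_λ} where k_λ is the size of the largest Jordan block at λ.

For λ = 0: rank(A) = 2, and the largest Jordan block has size 3 (the smallest k with rank(A^k) = rank(A^(k+1))).

So m_A(x) = x^3.

m_A(x) = x^3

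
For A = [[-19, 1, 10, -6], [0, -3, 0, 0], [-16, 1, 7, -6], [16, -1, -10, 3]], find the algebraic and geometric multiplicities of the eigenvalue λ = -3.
The characteristic polynomial is (x + 3)^4, so the factor x + 3 appears with exponent 4: the algebraic multiplicity is 4.

rank(A + 3I) = 1, so the eigenspace has dimension 4 - 1 = 3: the geometric multiplicity is 3.

Since 3 < 4, A is not diagonalizable.

algebraic multiplicity 4, geometric multiplicity 3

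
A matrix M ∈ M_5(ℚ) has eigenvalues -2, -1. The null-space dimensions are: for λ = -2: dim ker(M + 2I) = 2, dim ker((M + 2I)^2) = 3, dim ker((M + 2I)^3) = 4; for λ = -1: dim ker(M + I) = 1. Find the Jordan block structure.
λ = -2: successive nullity increments [2, 1, 1] count blocks of size ≥ k; block sizes are [3, 1].
λ = -1: successive nullity increments [1] count blocks of size ≥ k; block sizes are [1].

Jordan blocks: (-2, 3), (-2, 1), (-1, 1)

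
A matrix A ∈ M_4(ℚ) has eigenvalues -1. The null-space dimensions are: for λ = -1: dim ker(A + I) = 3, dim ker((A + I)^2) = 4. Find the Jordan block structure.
Jordan blocks: (-1, 2), (-1, 1), (-1, 1)

λ = -1: successive nullity increments [3, 1] count blocks of size ≥ k; block sizes are [2, 1, 1].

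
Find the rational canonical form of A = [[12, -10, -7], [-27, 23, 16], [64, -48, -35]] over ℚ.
The invariant factors of A (the non-unit diagonal entries of the Smith normal form of xI - A over ℚ[x]) are (x - 1)^2(x + 2), each dividing the next. The characteristic polynomial is their product, (x - 1)^2(x + 2).

The rational canonical form is the block-diagonal matrix of companion matrices C(f_i):
R = [[0, 0, -2], [1, 0, 3], [0, 1, 0]].

R = [[0, 0, -2], [1, 0, 3], [0, 1, 0]]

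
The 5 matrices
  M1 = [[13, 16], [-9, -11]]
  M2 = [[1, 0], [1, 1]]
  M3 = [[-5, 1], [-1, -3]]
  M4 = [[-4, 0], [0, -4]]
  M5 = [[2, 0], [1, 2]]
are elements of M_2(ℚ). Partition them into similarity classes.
4 classes: {M1, M2}, {M3}, {M4}, {M5}

Characteristic polynomials: χ_{M1} = (x - 1)^2, χ_{M2} = (x - 1)^2, χ_{M3} = (x + 4)^2, χ_{M4} = (x + 4)^2, χ_{M5} = (x - 2)^2.

{M1, M2}: invariant factors (x - 1)^2.

{M3}: invariant factors (x + 4)^2.

{M4}: invariant factors x + 4, x + 4.

{M5}: invariant factors (x - 2)^2.

Matrices are similar if and only if their invariant-factor lists agree; the partition into similarity classes is {M1, M2}, {M3}, {M4}, {M5}.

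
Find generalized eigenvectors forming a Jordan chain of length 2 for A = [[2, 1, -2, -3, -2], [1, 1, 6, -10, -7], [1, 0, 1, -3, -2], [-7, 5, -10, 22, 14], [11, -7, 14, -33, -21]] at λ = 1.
We seek v_1 ∈ ker((A - I)^2) \ ker(A - I), then set v_{i+1} = (A - I) v_i.

One such chain is v_1 = [[0, 1, 0, -3, 4]]^T, v_2 = [[2, 2, 1, -2, 4]]^T. Check: (A - I) v_2 = [[0, 0, 0, 0, 0]]^T = 0.

v_1 = [[0, 1, 0, -3, 4]]^T, v_2 = [[2, 2, 1, -2, 4]]^T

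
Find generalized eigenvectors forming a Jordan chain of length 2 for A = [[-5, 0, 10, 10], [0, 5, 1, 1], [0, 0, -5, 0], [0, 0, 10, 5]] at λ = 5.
We seek v_1 ∈ ker((A - 5I)^2) \ ker(A - 5I), then set v_{i+1} = (A - 5I) v_i.

One such chain is v_1 = [[1, 0, 0, 1]]^T, v_2 = [[0, 1, 0, 0]]^T. Check: (A - 5I) v_2 = [[0, 0, 0, 0]]^T = 0.

v_1 = [[1, 0, 0, 1]]^T, v_2 = [[0, 1, 0, 0]]^T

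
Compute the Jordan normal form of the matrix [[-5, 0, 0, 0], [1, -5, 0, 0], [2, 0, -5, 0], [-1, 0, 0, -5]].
The characteristic polynomial is det(xI - A) = (x + 5)^4, so the eigenvalues are -5 (algebraic multiplicity 4).

For λ = -5: rank(A + 5I) = 1, rank((A + 5I)^2) = 0. The eigenspace has dimension 4 - 1 = 3, so there are 3 Jordan blocks; the rank sequence gives block sizes [2, 1, 1].

Assembling the blocks gives the Jordan form J above.

J = [[-5, 1, 0, 0], [0, -5, 0, 0], [0, 0, -5, 0], [0, 0, 0, -5]]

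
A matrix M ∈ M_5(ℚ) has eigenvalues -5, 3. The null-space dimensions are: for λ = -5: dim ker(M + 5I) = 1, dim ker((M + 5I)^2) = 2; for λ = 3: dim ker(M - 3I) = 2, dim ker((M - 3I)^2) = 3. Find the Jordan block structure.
Jordan blocks: (-5, 2), (3, 2), (3, 1)

λ = -5: successive nullity increments [1, 1] count blocks of size ≥ k; block sizes are [2].
λ = 3: successive nullity increments [2, 1] count blocks of size ≥ k; block sizes are [2, 1].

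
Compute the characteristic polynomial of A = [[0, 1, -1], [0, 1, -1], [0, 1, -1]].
xI - A = [[x, -1, 1], [0, x - 1, 1], [0, -1, x + 1]].

Expanding det(xI - A) along the first row:
det(xI - A) = + (x)·det([[x - 1, 1], [-1, x + 1]]) - (-1)·det([[0, 1], [0, x + 1]]) + (1)·det([[0, x - 1], [0, -1]]).

Evaluating gives χ_A(x) = x^3.

χ_A(x) = x^3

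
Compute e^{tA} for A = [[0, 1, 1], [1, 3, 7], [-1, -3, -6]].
e^{tA} = [[(t^2/2 + t + 1)*e^{-t}, t*(t + 1)*e^{-t}, t*(3*t + 2)*e^{-t}/2], [t*(1 - t)*e^{-t}, (-2*t^2 + 4*t + 1)*e^{-t}, t*(7 - 3*t)*e^{-t}], [t*(t - 2)*e^{-t}/2, t*(t - 3)*e^{-t}, (3*t^2 - 10*t + 2)*e^{-t}/2]]

A has Jordan form J = [[-1, 1, 0], [0, -1, 1], [0, 0, -1]] with A = PJP^{-1}, so e^{tA} = P e^{tJ} P^{-1}.

For a Jordan block J_k(λ), e^{tJ_k(λ)} = e^{λt} · (I + tN + t^2 N^2/2! + ... + t^{k-1} N^{k-1}/(k-1)!) where N is the nilpotent superdiagonal part.

Assembling the blocks and conjugating back gives the entries of e^{tA} as shown above.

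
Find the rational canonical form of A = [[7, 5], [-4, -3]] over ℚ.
The invariant factors of A (the non-unit diagonal entries of the Smith normal form of xI - A over ℚ[x]) are x^2 - 4x - 1, each dividing the next. The characteristic polynomial is their product, x^2 - 4x - 1.

The rational canonical form is the block-diagonal matrix of companion matrices C(f_i):
R = [[0, 1], [1, 4]].

Note the characteristic polynomial does not split into linear factors over ℚ, so A has no Jordan form over ℚ; the rational canonical form exists over any field.

R = [[0, 1], [1, 4]]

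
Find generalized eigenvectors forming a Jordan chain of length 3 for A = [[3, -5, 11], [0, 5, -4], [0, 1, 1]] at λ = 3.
v_1 = [[-2, 1, 0]]^T, v_2 = [[-5, 2, 1]]^T, v_3 = [[1, 0, 0]]^T

We seek v_1 ∈ ker((A - 3I)^3) \ ker((A - 3I)^2), then set v_{i+1} = (A - 3I) v_i.

One such chain is v_1 = [[-2, 1, 0]]^T, v_2 = [[-5, 2, 1]]^T, v_3 = [[1, 0, 0]]^T. Check: (A - 3I) v_3 = [[0, 0, 0]]^T = 0.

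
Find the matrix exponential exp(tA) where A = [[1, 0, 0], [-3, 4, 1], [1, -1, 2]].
e^{tA} = [[e^{t}, 0, 0], [-t*e^{3*t} - e^{3*t} + e^{t}, (t + 1)*e^{3*t}, t*e^{3*t}], [t*e^{3*t}, -t*e^{3*t}, (1 - t)*e^{3*t}]]

A has Jordan form J = [[1, 0, 0], [0, 3, 1], [0, 0, 3]] with A = PJP^{-1}, so e^{tA} = P e^{tJ} P^{-1}.

For a Jordan block J_k(λ), e^{tJ_k(λ)} = e^{λt} · (I + tN + t^2 N^2/2! + ... + t^{k-1} N^{k-1}/(k-1)!) where N is the nilpotent superdiagonal part.

Assembling the blocks and conjugating back gives the entries of e^{tA} as shown above.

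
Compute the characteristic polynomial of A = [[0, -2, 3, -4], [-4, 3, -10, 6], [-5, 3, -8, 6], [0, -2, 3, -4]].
xI - A = [[x, 2, -3, 4], [4, x - 3, 10, -6], [5, -3, x + 8, -6], [0, 2, -3, x + 4]].

Expanding det(xI - A) along the first row:
det(xI - A) = + (x)·det([[x - 3, 10, -6], [-3, x + 8, -6], [2, -3, x + 4]]) - (2)·det([[4, 10, -6], [5, x + 8, -6], [0, -3, x + 4]]) + (-3)·det([[4, x - 3, -6], [5, -3, -6], [0, 2, x + 4]]) - (4)·det([[4, x - 3, 10], [5, -3, x + 8], [0, 2, -3]]).

Evaluating gives χ_A(x) = x^4 + 9x^3 + 27x^2 + 27x = x(x + 3)^3.

χ_A(x) = x(x + 3)^3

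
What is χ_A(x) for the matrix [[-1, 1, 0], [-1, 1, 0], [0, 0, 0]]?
xI - A = [[x + 1, -1, 0], [1, x - 1, 0], [0, 0, x]].

Expanding det(xI - A) along the first row:
det(xI - A) = + (x + 1)·det([[x - 1, 0], [0, x]]) - (-1)·det([[1, 0], [0, x]]) + (0)·det([[1, x - 1], [0, 0]]).

Evaluating gives χ_A(x) = x^3.

χ_A(x) = x^3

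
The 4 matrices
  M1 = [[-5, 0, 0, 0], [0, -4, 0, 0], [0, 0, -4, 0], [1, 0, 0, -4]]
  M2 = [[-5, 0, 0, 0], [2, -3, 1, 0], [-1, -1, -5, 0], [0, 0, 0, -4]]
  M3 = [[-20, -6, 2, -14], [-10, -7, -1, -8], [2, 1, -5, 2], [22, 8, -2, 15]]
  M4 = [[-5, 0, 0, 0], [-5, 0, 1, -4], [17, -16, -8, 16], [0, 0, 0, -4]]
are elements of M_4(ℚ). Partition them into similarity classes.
2 classes: {M1}, {M2, M3, M4}

Characteristic polynomials: χ_{M1} = (x + 4)^3(x + 5), χ_{M2} = (x + 4)^3(x + 5), χ_{M3} = (x + 4)^3(x + 5), χ_{M4} = (x + 4)^3(x + 5).

{M1}: invariant factors x + 4, x + 4, (x + 4)(x + 5).

{M2, M3, M4}: invariant factors x + 4, (x + 4)^2(x + 5).

Matrices are similar if and only if their invariant-factor lists agree; the partition into similarity classes is {M1}, {M2, M3, M4}.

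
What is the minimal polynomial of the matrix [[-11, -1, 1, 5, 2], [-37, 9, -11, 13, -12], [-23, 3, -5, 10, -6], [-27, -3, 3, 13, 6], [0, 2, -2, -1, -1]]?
The characteristic polynomial factors as (x - 3)^3(x + 2)^2. The minimal polynomial is ∏(x - λ)^{k_λ} where k_λ is the size of the largest Jordan block at λ.

For λ = -2: rank(A + 2I) = 3, and the largest Jordan block has size 1 (the smallest k with rank((A + 2I)^k) = rank((A + 2I)^(k+1))).
For λ = 3: rank(A - 3I) = 4, and the largest Jordan block has size 3 (the smallest k with rank((A - 3I)^k) = rank((A - 3I)^(k+1))).

So m_A(x) = (x - 3)^3(x + 2).

m_A(x) = (x - 3)^3(x + 2)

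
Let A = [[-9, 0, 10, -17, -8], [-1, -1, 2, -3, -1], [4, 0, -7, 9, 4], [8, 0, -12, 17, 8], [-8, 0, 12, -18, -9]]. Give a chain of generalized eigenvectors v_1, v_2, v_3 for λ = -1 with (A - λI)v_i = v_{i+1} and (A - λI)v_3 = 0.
We seek v_1 ∈ ker((A + I)^3) \ ker((A + I)^2), then set v_{i+1} = (A + I) v_i.

One such chain is v_1 = [[0, 0, 1, 1, -1]]^T, v_2 = [[1, 0, -1, -2, 2]]^T, v_3 = [[0, 1, 0, 0, 0]]^T. Check: (A + I) v_3 = [[0, 0, 0, 0, 0]]^T = 0.

v_1 = [[0, 0, 1, 1, -1]]^T, v_2 = [[1, 0, -1, -2, 2]]^T, v_3 = [[0, 1, 0, 0, 0]]^T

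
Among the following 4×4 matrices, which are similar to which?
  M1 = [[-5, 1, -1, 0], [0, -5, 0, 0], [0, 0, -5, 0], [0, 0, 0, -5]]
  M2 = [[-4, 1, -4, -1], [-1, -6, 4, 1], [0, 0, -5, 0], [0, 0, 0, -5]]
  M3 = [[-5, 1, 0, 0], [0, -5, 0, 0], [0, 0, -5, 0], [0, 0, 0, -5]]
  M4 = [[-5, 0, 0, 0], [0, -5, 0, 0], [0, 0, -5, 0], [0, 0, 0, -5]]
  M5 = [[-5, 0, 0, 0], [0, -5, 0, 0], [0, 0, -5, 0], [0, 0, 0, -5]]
Characteristic polynomials: χ_{M1} = (x + 5)^4, χ_{M2} = (x + 5)^4, χ_{M3} = (x + 5)^4, χ_{M4} = (x + 5)^4, χ_{M5} = (x + 5)^4.

{M1, M2, M3}: invariant factors x + 5, x + 5, (x + 5)^2.

{M4, M5}: invariant factors x + 5, x + 5, x + 5, x + 5.

Matrices are similar if and only if their invariant-factor lists agree; the partition into similarity classes is {M1, M2, M3}, {M4, M5}.

2 classes: {M1, M2, M3}, {M4, M5}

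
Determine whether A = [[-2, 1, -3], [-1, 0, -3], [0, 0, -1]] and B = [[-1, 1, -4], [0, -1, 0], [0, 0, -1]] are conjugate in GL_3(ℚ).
Yes.

Two matrices over a field are similar if and only if they have the same invariant factors.

Both A and B have characteristic polynomial (x + 1)^3 and minimal polynomial (x + 1)^2. Computing further, both have invariant factors x + 1, (x + 1)^2. Hence A and B are similar.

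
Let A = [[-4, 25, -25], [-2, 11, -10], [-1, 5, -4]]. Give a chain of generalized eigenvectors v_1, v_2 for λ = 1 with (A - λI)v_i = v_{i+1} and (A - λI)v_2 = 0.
We seek v_1 ∈ ker((A - I)^2) \ ker(A - I), then set v_{i+1} = (A - I) v_i.

One such chain is v_1 = [[14, 6, 3]]^T, v_2 = [[5, 2, 1]]^T. Check: (A - I) v_2 = [[0, 0, 0]]^T = 0.

v_1 = [[14, 6, 3]]^T, v_2 = [[5, 2, 1]]^T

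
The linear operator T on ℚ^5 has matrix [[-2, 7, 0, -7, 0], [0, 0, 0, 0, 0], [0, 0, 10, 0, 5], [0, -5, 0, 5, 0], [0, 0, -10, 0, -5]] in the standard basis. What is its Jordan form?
The characteristic polynomial is det(xI - A) = x^2(x - 5)^2(x + 2), so the eigenvalues are -2 (algebraic multiplicity 1), 0 (algebraic multiplicity 2), 5 (algebraic multiplicity 2).

For λ = -2: algebraic multiplicity 1 gives one 1×1 block.

For λ = 0: rank(A) = 3. The eigenspace has dimension 5 - 3 = 2, so there are 2 Jordan blocks; the rank sequence gives block sizes [1, 1].

For λ = 5: rank(A - 5I) = 3. The eigenspace has dimension 5 - 3 = 2, so there are 2 Jordan blocks; the rank sequence gives block sizes [1, 1].

Assembling the blocks gives the Jordan form J above.

J = [[-2, 0, 0, 0, 0], [0, 0, 0, 0, 0], [0, 0, 0, 0, 0], [0, 0, 0, 5, 0], [0, 0, 0, 0, 5]]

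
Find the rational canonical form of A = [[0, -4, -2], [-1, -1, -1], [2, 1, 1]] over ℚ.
The invariant factors of A (the non-unit diagonal entries of the Smith normal form of xI - A over ℚ[x]) are x^3 - 2, each dividing the next. The characteristic polynomial is their product, x^3 - 2.

The rational canonical form is the block-diagonal matrix of companion matrices C(f_i):
R = [[0, 0, 2], [1, 0, 0], [0, 1, 0]].

Note the characteristic polynomial does not split into linear factors over ℚ, so A has no Jordan form over ℚ; the rational canonical form exists over any field.

R = [[0, 0, 2], [1, 0, 0], [0, 1, 0]]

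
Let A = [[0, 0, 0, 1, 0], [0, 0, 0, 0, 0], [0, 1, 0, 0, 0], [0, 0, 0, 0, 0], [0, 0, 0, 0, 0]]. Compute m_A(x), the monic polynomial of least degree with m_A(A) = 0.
The characteristic polynomial factors as x^5. The minimal polynomial is ∏(x - λ)^{k_λ} where k_λ is the size of the largest Jordan block at λ.

For λ = 0: rank(A) = 2, and the largest Jordan block has size 2 (the smallest k with rank(A^k) = rank(A^(k+1))).

So m_A(x) = x^2.

m_A(x) = x^2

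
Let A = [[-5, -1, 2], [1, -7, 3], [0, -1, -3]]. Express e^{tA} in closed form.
A has Jordan form J = [[-5, 1, 0], [0, -5, 1], [0, 0, -5]] with A = PJP^{-1}, so e^{tA} = P e^{tJ} P^{-1}.

For a Jordan block J_k(λ), e^{tJ_k(λ)} = e^{λt} · (I + tN + t^2 N^2/2! + ... + t^{k-1} N^{k-1}/(k-1)!) where N is the nilpotent superdiagonal part.

Assembling the blocks and conjugating back gives the entries of e^{tA} as shown above.

e^{tA} = [[(2 - t^2)*e^{-5*t}/2, -t*e^{-5*t}, t*(t + 4)*e^{-5*t}/2], [t*(1 - t)*e^{-5*t}, (1 - 2*t)*e^{-5*t}, t*(t + 3)*e^{-5*t}], [-t^2*e^{-5*t}/2, -t*e^{-5*t}, (t^2 + 4*t + 2)*e^{-5*t}/2]]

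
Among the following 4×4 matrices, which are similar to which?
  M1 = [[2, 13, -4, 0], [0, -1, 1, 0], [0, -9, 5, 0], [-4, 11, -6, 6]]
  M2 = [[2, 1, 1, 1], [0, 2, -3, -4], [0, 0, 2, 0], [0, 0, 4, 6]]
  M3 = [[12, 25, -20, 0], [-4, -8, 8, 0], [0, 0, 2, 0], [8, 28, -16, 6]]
Characteristic polynomials: χ_{M1} = (x - 6)(x - 2)^3, χ_{M2} = (x - 6)(x - 2)^3, χ_{M3} = (x - 6)(x - 2)^3.

{M1, M2}: invariant factors (x - 6)(x - 2)^3.

{M3}: invariant factors x - 2, (x - 6)(x - 2)^2.

Matrices are similar if and only if their invariant-factor lists agree; the partition into similarity classes is {M1, M2}, {M3}.

2 classes: {M1, M2}, {M3}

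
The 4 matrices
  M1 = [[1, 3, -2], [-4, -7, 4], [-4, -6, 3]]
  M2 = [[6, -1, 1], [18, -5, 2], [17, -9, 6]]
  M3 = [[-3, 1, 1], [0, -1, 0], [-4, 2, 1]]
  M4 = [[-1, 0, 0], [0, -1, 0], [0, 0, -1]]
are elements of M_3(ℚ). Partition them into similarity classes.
Characteristic polynomials: χ_{M1} = (x + 1)^3, χ_{M2} = (x - 5)^2(x + 3), χ_{M3} = (x + 1)^3, χ_{M4} = (x + 1)^3.

{M1, M3}: invariant factors x + 1, (x + 1)^2.

{M2}: invariant factors (x - 5)^2(x + 3).

{M4}: invariant factors x + 1, x + 1, x + 1.

Matrices are similar if and only if their invariant-factor lists agree; the partition into similarity classes is {M1, M3}, {M2}, {M4}.

3 classes: {M1, M3}, {M2}, {M4}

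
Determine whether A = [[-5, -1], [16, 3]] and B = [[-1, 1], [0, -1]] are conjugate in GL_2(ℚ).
Two matrices over a field are similar if and only if they have the same invariant factors.

Both A and B have characteristic polynomial (x + 1)^2 and minimal polynomial (x + 1)^2. Computing further, both have invariant factors (x + 1)^2. Hence A and B are similar.

Yes.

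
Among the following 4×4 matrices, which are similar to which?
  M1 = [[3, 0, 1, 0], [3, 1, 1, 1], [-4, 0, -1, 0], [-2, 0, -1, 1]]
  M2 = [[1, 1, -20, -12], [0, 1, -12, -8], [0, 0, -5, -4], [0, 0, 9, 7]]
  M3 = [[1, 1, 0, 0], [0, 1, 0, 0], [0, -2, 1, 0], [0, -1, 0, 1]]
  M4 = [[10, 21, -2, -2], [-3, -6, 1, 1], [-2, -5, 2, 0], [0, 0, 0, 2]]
3 classes: {M1, M2}, {M3}, {M4}

Characteristic polynomials: χ_{M1} = (x - 1)^4, χ_{M2} = (x - 1)^4, χ_{M3} = (x - 1)^4, χ_{M4} = (x - 2)^4.

{M1, M2}: invariant factors (x - 1)^2, (x - 1)^2.

{M3}: invariant factors x - 1, x - 1, (x - 1)^2.

{M4}: invariant factors x - 2, (x - 2)^3.

Matrices are similar if and only if their invariant-factor lists agree; the partition into similarity classes is {M1, M2}, {M3}, {M4}.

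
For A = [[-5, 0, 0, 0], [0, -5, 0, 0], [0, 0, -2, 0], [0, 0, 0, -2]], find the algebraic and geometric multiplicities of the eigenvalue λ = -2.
algebraic multiplicity 2, geometric multiplicity 2

The characteristic polynomial is (x + 2)^2(x + 5)^2, so the factor x + 2 appears with exponent 2: the algebraic multiplicity is 2.

rank(A + 2I) = 2, so the eigenspace has dimension 4 - 2 = 2: the geometric multiplicity is 2.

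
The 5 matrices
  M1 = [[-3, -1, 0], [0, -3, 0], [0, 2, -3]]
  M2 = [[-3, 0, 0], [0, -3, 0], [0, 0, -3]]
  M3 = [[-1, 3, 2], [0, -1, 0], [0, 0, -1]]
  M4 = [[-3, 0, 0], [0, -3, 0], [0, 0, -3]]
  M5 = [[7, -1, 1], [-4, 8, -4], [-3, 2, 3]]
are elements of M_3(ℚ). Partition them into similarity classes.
Characteristic polynomials: χ_{M1} = (x + 3)^3, χ_{M2} = (x + 3)^3, χ_{M3} = (x + 1)^3, χ_{M4} = (x + 3)^3, χ_{M5} = (x - 6)^3.

{M1}: invariant factors x + 3, (x + 3)^2.

{M2, M4}: invariant factors x + 3, x + 3, x + 3.

{M3}: invariant factors x + 1, (x + 1)^2.

{M5}: invariant factors (x - 6)^3.

Matrices are similar if and only if their invariant-factor lists agree; the partition into similarity classes is {M1}, {M2, M4}, {M3}, {M5}.

4 classes: {M1}, {M2, M4}, {M3}, {M5}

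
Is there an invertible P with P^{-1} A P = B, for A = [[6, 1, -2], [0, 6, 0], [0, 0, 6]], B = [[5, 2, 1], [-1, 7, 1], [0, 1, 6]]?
Both have characteristic polynomial (x - 6)^3, but the minimal polynomial of A is (x - 6)^2 while the minimal polynomial of B is (x - 6)^3. The minimal polynomial is a similarity invariant, so A and B are not similar.

No.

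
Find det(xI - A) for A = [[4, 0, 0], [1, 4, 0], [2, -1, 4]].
xI - A = [[x - 4, 0, 0], [-1, x - 4, 0], [-2, 1, x - 4]].

Expanding det(xI - A) along the first row:
det(xI - A) = + (x - 4)·det([[x - 4, 0], [1, x - 4]]) - (0)·det([[-1, 0], [-2, x - 4]]) + (0)·det([[-1, x - 4], [-2, 1]]).

Evaluating gives χ_A(x) = x^3 - 12x^2 + 48x - 64 = (x - 4)^3.

χ_A(x) = (x - 4)^3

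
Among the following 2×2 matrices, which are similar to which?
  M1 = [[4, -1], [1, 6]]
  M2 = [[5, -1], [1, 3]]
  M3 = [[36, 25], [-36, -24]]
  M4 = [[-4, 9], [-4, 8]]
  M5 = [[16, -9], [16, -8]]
Characteristic polynomials: χ_{M1} = (x - 5)^2, χ_{M2} = (x - 4)^2, χ_{M3} = (x - 6)^2, χ_{M4} = (x - 2)^2, χ_{M5} = (x - 4)^2.

{M1}: invariant factors (x - 5)^2.

{M2, M5}: invariant factors (x - 4)^2.

{M3}: invariant factors (x - 6)^2.

{M4}: invariant factors (x - 2)^2.

Matrices are similar if and only if their invariant-factor lists agree; the partition into similarity classes is {M1}, {M2, M5}, {M3}, {M4}.

4 classes: {M1}, {M2, M5}, {M3}, {M4}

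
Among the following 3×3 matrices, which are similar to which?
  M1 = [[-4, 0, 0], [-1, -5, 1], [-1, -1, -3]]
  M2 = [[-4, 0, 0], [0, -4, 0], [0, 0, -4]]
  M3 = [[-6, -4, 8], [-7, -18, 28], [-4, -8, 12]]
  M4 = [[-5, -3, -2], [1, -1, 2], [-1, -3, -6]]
Characteristic polynomials: χ_{M1} = (x + 4)^3, χ_{M2} = (x + 4)^3, χ_{M3} = (x + 4)^3, χ_{M4} = (x + 4)^3.

{M1, M3, M4}: invariant factors x + 4, (x + 4)^2.

{M2}: invariant factors x + 4, x + 4, x + 4.

Matrices are similar if and only if their invariant-factor lists agree; the partition into similarity classes is {M1, M3, M4}, {M2}.

2 classes: {M1, M3, M4}, {M2}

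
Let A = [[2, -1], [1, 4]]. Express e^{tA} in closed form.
e^{tA} = [[(1 - t)*e^{3*t}, -t*e^{3*t}], [t*e^{3*t}, (t + 1)*e^{3*t}]]

A has Jordan form J = [[3, 1], [0, 3]] with A = PJP^{-1}, so e^{tA} = P e^{tJ} P^{-1}.

For a Jordan block J_k(λ), e^{tJ_k(λ)} = e^{λt} · (I + tN + t^2 N^2/2! + ... + t^{k-1} N^{k-1}/(k-1)!) where N is the nilpotent superdiagonal part.

Assembling the blocks and conjugating back gives the entries of e^{tA} as shown above.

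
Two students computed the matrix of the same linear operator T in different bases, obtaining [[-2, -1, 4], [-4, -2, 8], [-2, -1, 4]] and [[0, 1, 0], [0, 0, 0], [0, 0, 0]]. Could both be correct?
Two matrices over a field are similar if and only if they have the same invariant factors.

Both A and B have characteristic polynomial x^3 and minimal polynomial x^2. Computing further, both have invariant factors x, x^2. Hence A and B are similar.

Yes.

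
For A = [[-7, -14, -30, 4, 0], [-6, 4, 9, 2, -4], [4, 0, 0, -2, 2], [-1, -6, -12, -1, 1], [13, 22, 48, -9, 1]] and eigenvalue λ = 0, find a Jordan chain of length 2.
We seek v_1 ∈ ker(A^2) \ ker(A), then set v_{i+1} = A v_i.

One such chain is v_1 = [[0, -2, 1, 0, 0]]^T, v_2 = [[-2, 1, 0, 0, 4]]^T. Check: A v_2 = [[0, 0, 0, 0, 0]]^T = 0.

v_1 = [[0, -2, 1, 0, 0]]^T, v_2 = [[-2, 1, 0, 0, 4]]^T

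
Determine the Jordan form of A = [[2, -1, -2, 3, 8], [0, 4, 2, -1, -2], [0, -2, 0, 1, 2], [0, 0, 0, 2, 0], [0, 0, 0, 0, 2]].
J = [[2, 1, 0, 0, 0], [0, 2, 1, 0, 0], [0, 0, 2, 0, 0], [0, 0, 0, 2, 0], [0, 0, 0, 0, 2]]

The characteristic polynomial is det(xI - A) = (x - 2)^5, so the eigenvalues are 2 (algebraic multiplicity 5).

For λ = 2: rank(A - 2I) = 2, rank((A - 2I)^2) = 1, rank((A - 2I)^3) = 0. The eigenspace has dimension 5 - 2 = 3, so there are 3 Jordan blocks; the rank sequence gives block sizes [3, 1, 1].

Assembling the blocks gives the Jordan form J above.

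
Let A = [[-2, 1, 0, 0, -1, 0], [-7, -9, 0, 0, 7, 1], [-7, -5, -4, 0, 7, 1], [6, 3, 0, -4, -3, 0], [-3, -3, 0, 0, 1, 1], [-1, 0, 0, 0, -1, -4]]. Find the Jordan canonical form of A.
The characteristic polynomial is det(xI - A) = (x + 3)^2(x + 4)^4, so the eigenvalues are -4 (algebraic multiplicity 4), -3 (algebraic multiplicity 2).

For λ = -4: rank(A + 4I) = 3, rank((A + 4I)^2) = 2. The eigenspace has dimension 6 - 3 = 3, so there are 3 Jordan blocks; the rank sequence gives block sizes [2, 1, 1].

For λ = -3: rank(A + 3I) = 5, rank((A + 3I)^2) = 4. The eigenspace has dimension 6 - 5 = 1, so there is 1 Jordan block; the rank sequence gives block sizes [2].

Assembling the blocks gives the Jordan form J above.

J = [[-4, 1, 0, 0, 0, 0], [0, -4, 0, 0, 0, 0], [0, 0, -4, 0, 0, 0], [0, 0, 0, -4, 0, 0], [0, 0, 0, 0, -3, 1], [0, 0, 0, 0, 0, -3]]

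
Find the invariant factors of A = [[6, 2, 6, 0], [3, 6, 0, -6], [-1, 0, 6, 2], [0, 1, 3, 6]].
(x - 6)^2, (x - 6)^2

The Jordan structure of A has elementary divisors (x - 6)^2, (x - 6)^2. Arranging the block sizes at each eigenvalue in decreasing order and taking row products gives the invariant factors.

Invariant factors (smallest first, each dividing the next): (x - 6)^2, (x - 6)^2.

Check: the last factor (x - 6)^2 is the minimal polynomial, and the product (x - 6)^4 is the characteristic polynomial.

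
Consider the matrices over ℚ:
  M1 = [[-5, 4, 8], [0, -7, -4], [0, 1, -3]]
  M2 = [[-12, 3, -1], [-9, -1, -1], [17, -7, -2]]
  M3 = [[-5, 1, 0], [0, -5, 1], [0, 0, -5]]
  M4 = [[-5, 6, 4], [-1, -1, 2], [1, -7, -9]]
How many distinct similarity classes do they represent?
2 classes: {M1}, {M2, M3, M4}

Characteristic polynomials: χ_{M1} = (x + 5)^3, χ_{M2} = (x + 5)^3, χ_{M3} = (x + 5)^3, χ_{M4} = (x + 5)^3.

{M1}: invariant factors x + 5, (x + 5)^2.

{M2, M3, M4}: invariant factors (x + 5)^3.

Matrices are similar if and only if their invariant-factor lists agree; the partition into similarity classes is {M1}, {M2, M3, M4}.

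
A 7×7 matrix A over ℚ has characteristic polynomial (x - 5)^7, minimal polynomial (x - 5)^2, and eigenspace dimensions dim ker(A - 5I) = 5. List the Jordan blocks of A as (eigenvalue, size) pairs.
Jordan blocks: (5, 2), (5, 2), (5, 1), (5, 1), (5, 1)

λ = 5: algebraic multiplicity 7 (exponent in χ_A), largest block size 2 (exponent in m_A), 5 blocks (geometric multiplicity). These force block sizes [2, 2, 1, 1, 1].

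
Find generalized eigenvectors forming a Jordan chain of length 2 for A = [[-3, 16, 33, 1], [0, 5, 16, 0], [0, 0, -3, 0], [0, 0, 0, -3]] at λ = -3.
We seek v_1 ∈ ker((A + 3I)^2) \ ker(A + 3I), then set v_{i+1} = (A + 3I) v_i.

One such chain is v_1 = [[0, 0, 0, 1]]^T, v_2 = [[1, 0, 0, 0]]^T. Check: (A + 3I) v_2 = [[0, 0, 0, 0]]^T = 0.

v_1 = [[0, 0, 0, 1]]^T, v_2 = [[1, 0, 0, 0]]^T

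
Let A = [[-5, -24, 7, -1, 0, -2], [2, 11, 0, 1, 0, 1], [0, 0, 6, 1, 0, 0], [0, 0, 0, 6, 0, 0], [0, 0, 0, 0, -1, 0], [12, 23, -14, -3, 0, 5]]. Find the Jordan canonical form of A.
J = [[-1, 0, 0, 0, 0, 0], [0, -1, 0, 0, 0, 0], [0, 0, 6, 1, 0, 0], [0, 0, 0, 6, 0, 0], [0, 0, 0, 0, 6, 1], [0, 0, 0, 0, 0, 6]]

The characteristic polynomial is det(xI - A) = (x - 6)^4(x + 1)^2, so the eigenvalues are -1 (algebraic multiplicity 2), 6 (algebraic multiplicity 4).

For λ = -1: rank(A + I) = 4. The eigenspace has dimension 6 - 4 = 2, so there are 2 Jordan blocks; the rank sequence gives block sizes [1, 1].

For λ = 6: rank(A - 6I) = 4, rank((A - 6I)^2) = 2. The eigenspace has dimension 6 - 4 = 2, so there are 2 Jordan blocks; the rank sequence gives block sizes [2, 2].

Assembling the blocks gives the Jordan form J above.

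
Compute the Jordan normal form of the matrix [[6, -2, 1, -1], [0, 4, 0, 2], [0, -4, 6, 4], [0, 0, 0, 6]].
J = [[4, 0, 0, 0], [0, 6, 1, 0], [0, 0, 6, 0], [0, 0, 0, 6]]

The characteristic polynomial is det(xI - A) = (x - 6)^3(x - 4), so the eigenvalues are 4 (algebraic multiplicity 1), 6 (algebraic multiplicity 3).

For λ = 4: algebraic multiplicity 1 gives one 1×1 block.

For λ = 6: rank(A - 6I) = 2, rank((A - 6I)^2) = 1. The eigenspace has dimension 4 - 2 = 2, so there are 2 Jordan blocks; the rank sequence gives block sizes [2, 1].

Assembling the blocks gives the Jordan form J above.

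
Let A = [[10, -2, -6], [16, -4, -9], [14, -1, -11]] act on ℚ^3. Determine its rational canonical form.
R = [[0, 0, 10], [1, 0, -1], [0, 1, -5]]

The invariant factors of A (the non-unit diagonal entries of the Smith normal form of xI - A over ℚ[x]) are (x + 2)(x^2 + 3x - 5), each dividing the next. The characteristic polynomial is their product, (x + 2)(x^2 + 3x - 5).

The rational canonical form is the block-diagonal matrix of companion matrices C(f_i):
R = [[0, 0, 10], [1, 0, -1], [0, 1, -5]].

Note the characteristic polynomial does not split into linear factors over ℚ, so A has no Jordan form over ℚ; the rational canonical form exists over any field.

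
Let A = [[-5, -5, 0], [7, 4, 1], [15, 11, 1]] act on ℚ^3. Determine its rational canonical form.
R = [[0, 0, -5], [1, 0, -3], [0, 1, 0]]

The invariant factors of A (the non-unit diagonal entries of the Smith normal form of xI - A over ℚ[x]) are x^3 + 3x + 5, each dividing the next. The characteristic polynomial is their product, x^3 + 3x + 5.

The rational canonical form is the block-diagonal matrix of companion matrices C(f_i):
R = [[0, 0, -5], [1, 0, -3], [0, 1, 0]].

Note the characteristic polynomial does not split into linear factors over ℚ, so A has no Jordan form over ℚ; the rational canonical form exists over any field.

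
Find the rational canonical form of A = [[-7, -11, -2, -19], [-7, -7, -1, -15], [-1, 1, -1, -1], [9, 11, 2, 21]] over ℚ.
The invariant factors of A (the non-unit diagonal entries of the Smith normal form of xI - A over ℚ[x]) are x - 2, (x - 2)(x^2 - 2x - 4), each dividing the next. The characteristic polynomial is their product, (x - 2)^2(x^2 - 2x - 4).

The rational canonical form is the block-diagonal matrix of companion matrices C(f_i):
R = [[2, 0, 0, 0], [0, 0, 0, -8], [0, 1, 0, 0], [0, 0, 1, 4]].

Note the characteristic polynomial does not split into linear factors over ℚ, so A has no Jordan form over ℚ; the rational canonical form exists over any field.

R = [[2, 0, 0, 0], [0, 0, 0, -8], [0, 1, 0, 0], [0, 0, 1, 4]]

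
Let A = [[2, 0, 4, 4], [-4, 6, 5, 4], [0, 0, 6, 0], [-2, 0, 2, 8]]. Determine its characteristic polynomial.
χ_A(x) = (x - 6)^3(x - 4)

xI - A = [[x - 2, 0, -4, -4], [4, x - 6, -5, -4], [0, 0, x - 6, 0], [2, 0, -2, x - 8]].

Expanding det(xI - A) along the first row:
det(xI - A) = + (x - 2)·det([[x - 6, -5, -4], [0, x - 6, 0], [0, -2, x - 8]]) - (0)·det([[4, -5, -4], [0, x - 6, 0], [2, -2, x - 8]]) + (-4)·det([[4, x - 6, -4], [0, 0, 0], [2, 0, x - 8]]) - (-4)·det([[4, x - 6, -5], [0, 0, x - 6], [2, 0, -2]]).

Evaluating gives χ_A(x) = x^4 - 22x^3 + 180x^2 - 648x + 864 = (x - 6)^3(x - 4).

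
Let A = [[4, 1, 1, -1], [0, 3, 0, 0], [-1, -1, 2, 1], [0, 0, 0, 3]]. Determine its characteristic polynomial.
χ_A(x) = (x - 3)^4

xI - A = [[x - 4, -1, -1, 1], [0, x - 3, 0, 0], [1, 1, x - 2, -1], [0, 0, 0, x - 3]].

Expanding det(xI - A) along the first row:
det(xI - A) = + (x - 4)·det([[x - 3, 0, 0], [1, x - 2, -1], [0, 0, x - 3]]) - (-1)·det([[0, 0, 0], [1, x - 2, -1], [0, 0, x - 3]]) + (-1)·det([[0, x - 3, 0], [1, 1, -1], [0, 0, x - 3]]) - (1)·det([[0, x - 3, 0], [1, 1, x - 2], [0, 0, 0]]).

Evaluating gives χ_A(x) = x^4 - 12x^3 + 54x^2 - 108x + 81 = (x - 3)^4.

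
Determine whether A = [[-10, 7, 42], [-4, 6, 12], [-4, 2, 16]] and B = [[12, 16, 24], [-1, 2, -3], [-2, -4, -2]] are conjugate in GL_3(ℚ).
Two matrices over a field are similar if and only if they have the same invariant factors.

Both A and B have characteristic polynomial (x - 4)^3 and minimal polynomial (x - 4)^2. Computing further, both have invariant factors x - 4, (x - 4)^2. Hence A and B are similar.

Yes.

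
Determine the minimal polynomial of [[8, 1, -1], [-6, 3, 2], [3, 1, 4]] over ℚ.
The characteristic polynomial factors as (x - 5)^3. The minimal polynomial is ∏(x - λ)^{k_λ} where k_λ is the size of the largest Jordan block at λ.

For λ = 5: rank(A - 5I) = 1, and the largest Jordan block has size 2 (the smallest k with rank((A - 5I)^k) = rank((A - 5I)^(k+1))).

So m_A(x) = (x - 5)^2.

m_A(x) = (x - 5)^2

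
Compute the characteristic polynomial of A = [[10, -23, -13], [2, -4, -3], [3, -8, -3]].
χ_A(x) = (x - 1)^3

xI - A = [[x - 10, 23, 13], [-2, x + 4, 3], [-3, 8, x + 3]].

Expanding det(xI - A) along the first row:
det(xI - A) = + (x - 10)·det([[x + 4, 3], [8, x + 3]]) - (23)·det([[-2, 3], [-3, x + 3]]) + (13)·det([[-2, x + 4], [-3, 8]]).

Evaluating gives χ_A(x) = x^3 - 3x^2 + 3x - 1 = (x - 1)^3.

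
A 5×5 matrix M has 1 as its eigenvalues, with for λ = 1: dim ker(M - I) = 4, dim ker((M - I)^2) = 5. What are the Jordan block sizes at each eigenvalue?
λ = 1: successive nullity increments [4, 1] count blocks of size ≥ k; block sizes are [2, 1, 1, 1].

Jordan blocks: (1, 2), (1, 1), (1, 1), (1, 1)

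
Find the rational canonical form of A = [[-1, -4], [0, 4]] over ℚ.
The invariant factors of A (the non-unit diagonal entries of the Smith normal form of xI - A over ℚ[x]) are (x - 4)(x + 1), each dividing the next. The characteristic polynomial is their product, (x - 4)(x + 1).

The rational canonical form is the block-diagonal matrix of companion matrices C(f_i):
R = [[0, 4], [1, 3]].

R = [[0, 4], [1, 3]]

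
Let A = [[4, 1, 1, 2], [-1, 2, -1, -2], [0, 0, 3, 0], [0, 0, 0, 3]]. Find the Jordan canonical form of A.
The characteristic polynomial is det(xI - A) = (x - 3)^4, so the eigenvalues are 3 (algebraic multiplicity 4).

For λ = 3: rank(A - 3I) = 1, rank((A - 3I)^2) = 0. The eigenspace has dimension 4 - 1 = 3, so there are 3 Jordan blocks; the rank sequence gives block sizes [2, 1, 1].

Assembling the blocks gives the Jordan form J above.

J = [[3, 1, 0, 0], [0, 3, 0, 0], [0, 0, 3, 0], [0, 0, 0, 3]]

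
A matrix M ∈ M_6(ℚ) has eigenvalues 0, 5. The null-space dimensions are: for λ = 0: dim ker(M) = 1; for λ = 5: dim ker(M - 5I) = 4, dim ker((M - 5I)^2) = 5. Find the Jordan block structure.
Jordan blocks: (0, 1), (5, 2), (5, 1), (5, 1), (5, 1)

λ = 0: successive nullity increments [1] count blocks of size ≥ k; block sizes are [1].
λ = 5: successive nullity increments [4, 1] count blocks of size ≥ k; block sizes are [2, 1, 1, 1].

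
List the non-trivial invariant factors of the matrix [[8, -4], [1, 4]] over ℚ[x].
The Jordan structure of A has elementary divisors (x - 6)^2. Arranging the block sizes at each eigenvalue in decreasing order and taking row products gives the invariant factors.

Invariant factors (smallest first, each dividing the next): (x - 6)^2.

Check: the last factor (x - 6)^2 is the minimal polynomial, and the product (x - 6)^2 is the characteristic polynomial.

(x - 6)^2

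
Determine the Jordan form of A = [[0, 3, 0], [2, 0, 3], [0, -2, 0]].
The characteristic polynomial is det(xI - A) = x^3, so the eigenvalues are 0 (algebraic multiplicity 3).

For λ = 0: rank(A) = 2, rank(A^2) = 1, rank(A^3) = 0. The eigenspace has dimension 3 - 2 = 1, so there is 1 Jordan block; the rank sequence gives block sizes [3].

Assembling the blocks gives the Jordan form J above.

J = [[0, 1, 0], [0, 0, 1], [0, 0, 0]]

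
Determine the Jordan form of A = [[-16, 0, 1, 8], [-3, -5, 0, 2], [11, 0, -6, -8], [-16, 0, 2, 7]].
The characteristic polynomial is det(xI - A) = (x + 5)^4, so the eigenvalues are -5 (algebraic multiplicity 4).

For λ = -5: rank(A + 5I) = 2, rank((A + 5I)^2) = 1, rank((A + 5I)^3) = 0. The eigenspace has dimension 4 - 2 = 2, so there are 2 Jordan blocks; the rank sequence gives block sizes [3, 1].

Assembling the blocks gives the Jordan form J above.

J = [[-5, 1, 0, 0], [0, -5, 1, 0], [0, 0, -5, 0], [0, 0, 0, -5]]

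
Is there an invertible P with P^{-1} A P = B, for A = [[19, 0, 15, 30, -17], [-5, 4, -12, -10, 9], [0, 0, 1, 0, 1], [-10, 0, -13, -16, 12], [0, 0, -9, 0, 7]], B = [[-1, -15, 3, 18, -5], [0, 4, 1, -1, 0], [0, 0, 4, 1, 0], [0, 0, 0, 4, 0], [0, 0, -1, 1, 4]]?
Yes.

Two matrices over a field are similar if and only if they have the same invariant factors.

Both A and B have characteristic polynomial (x - 4)^4(x + 1) and minimal polynomial (x - 4)^3(x + 1). Computing further, both have invariant factors x - 4, (x - 4)^3(x + 1). Hence A and B are similar.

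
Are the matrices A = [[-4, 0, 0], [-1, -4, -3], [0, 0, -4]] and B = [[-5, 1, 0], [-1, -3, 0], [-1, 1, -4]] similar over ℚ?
Two matrices over a field are similar if and only if they have the same invariant factors.

Both A and B have characteristic polynomial (x + 4)^3 and minimal polynomial (x + 4)^2. Computing further, both have invariant factors x + 4, (x + 4)^2. Hence A and B are similar.

Yes.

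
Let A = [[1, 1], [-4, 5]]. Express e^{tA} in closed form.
e^{tA} = [[(1 - 2*t)*e^{3*t}, t*e^{3*t}], [-4*t*e^{3*t}, (2*t + 1)*e^{3*t}]]

A has Jordan form J = [[3, 1], [0, 3]] with A = PJP^{-1}, so e^{tA} = P e^{tJ} P^{-1}.

For a Jordan block J_k(λ), e^{tJ_k(λ)} = e^{λt} · (I + tN + t^2 N^2/2! + ... + t^{k-1} N^{k-1}/(k-1)!) where N is the nilpotent superdiagonal part.

Assembling the blocks and conjugating back gives the entries of e^{tA} as shown above.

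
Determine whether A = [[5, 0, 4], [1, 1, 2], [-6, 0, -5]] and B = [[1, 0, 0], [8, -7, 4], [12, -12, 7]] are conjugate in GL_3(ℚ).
No.

Both have characteristic polynomial (x - 1)^2(x + 1), but the minimal polynomial of A is (x - 1)^2(x + 1) while the minimal polynomial of B is (x - 1)(x + 1). The minimal polynomial is a similarity invariant, so A and B are not similar.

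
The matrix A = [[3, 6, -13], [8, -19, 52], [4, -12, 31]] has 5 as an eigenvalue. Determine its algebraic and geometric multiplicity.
algebraic multiplicity 3, geometric multiplicity 2

The characteristic polynomial is (x - 5)^3, so the factor x - 5 appears with exponent 3: the algebraic multiplicity is 3.

rank(A - 5I) = 1, so the eigenspace has dimension 3 - 1 = 2: the geometric multiplicity is 2.

Since 2 < 3, A is not diagonalizable.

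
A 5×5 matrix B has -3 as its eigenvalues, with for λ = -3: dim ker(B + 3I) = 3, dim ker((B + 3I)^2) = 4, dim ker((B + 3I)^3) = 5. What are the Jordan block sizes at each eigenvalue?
λ = -3: successive nullity increments [3, 1, 1] count blocks of size ≥ k; block sizes are [3, 1, 1].

Jordan blocks: (-3, 3), (-3, 1), (-3, 1)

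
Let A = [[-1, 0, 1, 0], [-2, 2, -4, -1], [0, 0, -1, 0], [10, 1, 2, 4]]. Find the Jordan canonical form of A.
J = [[-1, 1, 0, 0], [0, -1, 0, 0], [0, 0, 3, 1], [0, 0, 0, 3]]

The characteristic polynomial is det(xI - A) = (x - 3)^2(x + 1)^2, so the eigenvalues are -1 (algebraic multiplicity 2), 3 (algebraic multiplicity 2).

For λ = -1: rank(A + I) = 3, rank((A + I)^2) = 2. The eigenspace has dimension 4 - 3 = 1, so there is 1 Jordan block; the rank sequence gives block sizes [2].

For λ = 3: rank(A - 3I) = 3, rank((A - 3I)^2) = 2. The eigenspace has dimension 4 - 3 = 1, so there is 1 Jordan block; the rank sequence gives block sizes [2].

Assembling the blocks gives the Jordan form J above.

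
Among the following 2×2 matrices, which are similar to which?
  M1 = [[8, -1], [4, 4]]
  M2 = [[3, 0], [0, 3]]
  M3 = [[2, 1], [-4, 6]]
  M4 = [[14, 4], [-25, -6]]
3 classes: {M1}, {M2}, {M3, M4}

Characteristic polynomials: χ_{M1} = (x - 6)^2, χ_{M2} = (x - 3)^2, χ_{M3} = (x - 4)^2, χ_{M4} = (x - 4)^2.

{M1}: invariant factors (x - 6)^2.

{M2}: invariant factors x - 3, x - 3.

{M3, M4}: invariant factors (x - 4)^2.

Matrices are similar if and only if their invariant-factor lists agree; the partition into similarity classes is {M1}, {M2}, {M3, M4}.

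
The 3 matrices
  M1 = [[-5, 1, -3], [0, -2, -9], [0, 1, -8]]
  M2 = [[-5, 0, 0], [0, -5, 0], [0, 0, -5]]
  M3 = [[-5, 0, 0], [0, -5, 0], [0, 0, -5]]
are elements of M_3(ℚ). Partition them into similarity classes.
2 classes: {M1}, {M2, M3}

Characteristic polynomials: χ_{M1} = (x + 5)^3, χ_{M2} = (x + 5)^3, χ_{M3} = (x + 5)^3.

{M1}: invariant factors x + 5, (x + 5)^2.

{M2, M3}: invariant factors x + 5, x + 5, x + 5.

Matrices are similar if and only if their invariant-factor lists agree; the partition into similarity classes is {M1}, {M2, M3}.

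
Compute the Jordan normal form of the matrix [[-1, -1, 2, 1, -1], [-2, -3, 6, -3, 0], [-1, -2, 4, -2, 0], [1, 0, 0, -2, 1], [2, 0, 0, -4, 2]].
J = [[0, 1, 0, 0, 0], [0, 0, 1, 0, 0], [0, 0, 0, 0, 0], [0, 0, 0, 0, 1], [0, 0, 0, 0, 0]]

The characteristic polynomial is det(xI - A) = x^5, so the eigenvalues are 0 (algebraic multiplicity 5).

For λ = 0: rank(A) = 3, rank(A^2) = 1, rank(A^3) = 0. The eigenspace has dimension 5 - 3 = 2, so there are 2 Jordan blocks; the rank sequence gives block sizes [3, 2].

Assembling the blocks gives the Jordan form J above.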